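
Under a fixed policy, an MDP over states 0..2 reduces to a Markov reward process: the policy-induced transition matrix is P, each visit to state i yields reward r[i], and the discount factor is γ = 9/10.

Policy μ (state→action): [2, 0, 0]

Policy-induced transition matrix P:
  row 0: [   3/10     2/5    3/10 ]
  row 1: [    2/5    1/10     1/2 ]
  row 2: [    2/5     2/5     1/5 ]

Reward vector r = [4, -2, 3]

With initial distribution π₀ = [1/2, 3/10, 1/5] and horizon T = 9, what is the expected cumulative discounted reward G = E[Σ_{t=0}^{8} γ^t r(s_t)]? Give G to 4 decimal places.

t=0: π = [0.5000, 0.3000, 0.2000], E[r] = 2.0000, γ^t·E[r] = 2.000000, running G = 2.000000
t=1: π = [0.3500, 0.3100, 0.3400], E[r] = 1.8000, γ^t·E[r] = 1.620000, running G = 3.620000
t=2: π = [0.3650, 0.3070, 0.3280], E[r] = 1.8300, γ^t·E[r] = 1.482300, running G = 5.102300
t=3: π = [0.3635, 0.3079, 0.3286], E[r] = 1.8240, γ^t·E[r] = 1.329696, running G = 6.431996
t=4: π = [0.3637, 0.3076, 0.3287], E[r] = 1.8255, γ^t·E[r] = 1.197711, running G = 7.629707
t=5: π = [0.3636, 0.3077, 0.3287], E[r] = 1.8251, γ^t·E[r] = 1.077691, running G = 8.707398
t=6: π = [0.3636, 0.3077, 0.3287], E[r] = 1.8252, γ^t·E[r] = 0.969988, running G = 9.677386
t=7: π = [0.3636, 0.3077, 0.3287], E[r] = 1.8252, γ^t·E[r] = 0.872971, running G = 10.550357
t=8: π = [0.3636, 0.3077, 0.3287], E[r] = 1.8252, γ^t·E[r] = 0.785679, running G = 11.336036

G = 11.3360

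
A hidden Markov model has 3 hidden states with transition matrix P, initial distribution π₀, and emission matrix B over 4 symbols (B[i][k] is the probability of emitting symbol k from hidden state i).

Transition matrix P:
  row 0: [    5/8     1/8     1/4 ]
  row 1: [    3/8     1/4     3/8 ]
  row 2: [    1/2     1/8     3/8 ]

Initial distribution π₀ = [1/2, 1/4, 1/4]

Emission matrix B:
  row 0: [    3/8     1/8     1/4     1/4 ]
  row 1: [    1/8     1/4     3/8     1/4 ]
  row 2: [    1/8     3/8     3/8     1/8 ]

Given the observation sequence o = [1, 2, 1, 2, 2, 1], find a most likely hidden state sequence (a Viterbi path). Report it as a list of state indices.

t=0: δ = [6.250e-02, 6.250e-02, 9.375e-02]  (obs o_0=1)
t=1: δ = [1.172e-02, 5.859e-03, 1.318e-02]  ψ = [2, 1, 2]  (obs o_1=2)
t=2: δ = [9.155e-04, 4.120e-04, 1.854e-03]  ψ = [0, 2, 2]  (obs o_2=1)
t=3: δ = [2.317e-04, 8.690e-05, 2.607e-04]  ψ = [2, 2, 2]  (obs o_3=2)
t=4: δ = [3.621e-05, 1.222e-05, 3.666e-05]  ψ = [0, 2, 2]  (obs o_4=2)
t=5: δ = [2.829e-06, 1.146e-06, 5.156e-06]  ψ = [0, 2, 2]  (obs o_5=1)
backtrack: best end state = 2; path = [2, 2, 2, 2, 2, 2]

path = [2, 2, 2, 2, 2, 2]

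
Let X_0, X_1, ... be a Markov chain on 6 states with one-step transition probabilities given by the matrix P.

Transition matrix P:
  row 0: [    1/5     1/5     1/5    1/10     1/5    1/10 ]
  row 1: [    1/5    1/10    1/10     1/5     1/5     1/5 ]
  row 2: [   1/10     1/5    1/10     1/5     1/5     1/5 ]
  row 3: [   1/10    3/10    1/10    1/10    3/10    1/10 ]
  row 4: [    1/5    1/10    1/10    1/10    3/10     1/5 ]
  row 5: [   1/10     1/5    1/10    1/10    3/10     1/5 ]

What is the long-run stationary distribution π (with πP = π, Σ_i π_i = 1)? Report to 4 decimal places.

π = [0.1584, 0.1703, 0.1158, 0.1286, 0.2555, 0.1713]

Balance equations π_j = Σ_i π_i·P[i][j]:
  π_0 = 1/5·π_0 + 1/5·π_1 + 1/10·π_2 + 1/10·π_3 + 1/5·π_4 + 1/10·π_5
  π_1 = 1/5·π_0 + 1/10·π_1 + 1/5·π_2 + 3/10·π_3 + 1/10·π_4 + 1/5·π_5
  π_2 = 1/5·π_0 + 1/10·π_1 + 1/10·π_2 + 1/10·π_3 + 1/10·π_4 + 1/10·π_5
  π_3 = 1/10·π_0 + 1/5·π_1 + 1/5·π_2 + 1/10·π_3 + 1/10·π_4 + 1/10·π_5
  π_4 = 1/5·π_0 + 1/5·π_1 + 1/5·π_2 + 3/10·π_3 + 3/10·π_4 + 3/10·π_5
  normalize: π_0 + π_1 + π_2 + π_3 + π_4 + π_5 = 1
Solving the linear system gives exactly π = [173/1092, 3347/19656, 253/2184, 316/2457, 5023/19656, 37/216].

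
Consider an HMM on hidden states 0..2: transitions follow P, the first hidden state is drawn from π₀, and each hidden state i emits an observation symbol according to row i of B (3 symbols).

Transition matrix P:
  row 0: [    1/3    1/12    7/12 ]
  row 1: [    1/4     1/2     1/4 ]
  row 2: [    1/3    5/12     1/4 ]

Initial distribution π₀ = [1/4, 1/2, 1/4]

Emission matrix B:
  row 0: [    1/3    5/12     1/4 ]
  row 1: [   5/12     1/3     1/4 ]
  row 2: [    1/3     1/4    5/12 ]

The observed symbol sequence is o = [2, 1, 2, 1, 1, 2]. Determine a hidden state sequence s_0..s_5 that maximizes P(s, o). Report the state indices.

t=0: δ = [6.250e-02, 1.250e-01, 1.042e-01]  (obs o_0=2)
t=1: δ = [1.447e-02, 2.083e-02, 9.115e-03]  ψ = [2, 1, 0]  (obs o_1=1)
t=2: δ = [1.302e-03, 2.604e-03, 3.516e-03]  ψ = [1, 1, 0]  (obs o_2=2)
t=3: δ = [4.884e-04, 4.884e-04, 2.198e-04]  ψ = [2, 2, 2]  (obs o_3=1)
t=4: δ = [6.783e-05, 8.140e-05, 7.122e-05]  ψ = [0, 1, 0]  (obs o_4=1)
t=5: δ = [5.935e-06, 1.017e-05, 1.649e-05]  ψ = [2, 1, 0]  (obs o_5=2)
backtrack: best end state = 2; path = [2, 0, 2, 0, 0, 2]

path = [2, 0, 2, 0, 0, 2]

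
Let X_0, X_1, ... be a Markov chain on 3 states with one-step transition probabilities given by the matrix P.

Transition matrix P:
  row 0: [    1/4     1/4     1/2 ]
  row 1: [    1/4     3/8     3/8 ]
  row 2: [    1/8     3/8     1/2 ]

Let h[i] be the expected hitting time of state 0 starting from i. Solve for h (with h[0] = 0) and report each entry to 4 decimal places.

First-step conditioning: h[0] = 0; for i ≠ 0, h[i] = 1 + Σ_k P[i][k]·h[k].
  h[1] = 1 + 3/8·h[1] + 3/8·h[2]
  h[2] = 1 + 3/8·h[1] + 1/2·h[2]
Solving the 2×2 linear system over states ≠ 0 gives exactly h = [0, 56/11, 64/11] (h[0] = 0 is the target).

h = [0.0000, 5.0909, 5.8182]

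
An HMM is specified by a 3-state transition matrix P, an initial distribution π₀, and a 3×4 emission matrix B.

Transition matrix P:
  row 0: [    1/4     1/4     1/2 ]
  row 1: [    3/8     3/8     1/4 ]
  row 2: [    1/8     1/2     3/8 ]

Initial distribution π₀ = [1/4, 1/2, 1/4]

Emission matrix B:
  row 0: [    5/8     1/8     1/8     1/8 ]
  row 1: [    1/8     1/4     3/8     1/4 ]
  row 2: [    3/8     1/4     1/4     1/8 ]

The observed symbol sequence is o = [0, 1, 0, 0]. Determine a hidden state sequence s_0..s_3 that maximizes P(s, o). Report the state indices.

t=0: δ = [1.562e-01, 6.250e-02, 9.375e-02]  (obs o_0=0)
t=1: δ = [4.883e-03, 1.172e-02, 1.953e-02]  ψ = [0, 2, 0]  (obs o_1=1)
t=2: δ = [2.747e-03, 1.221e-03, 2.747e-03]  ψ = [1, 2, 2]  (obs o_2=0)
t=3: δ = [4.292e-04, 1.717e-04, 5.150e-04]  ψ = [0, 2, 0]  (obs o_3=0)
backtrack: best end state = 2; path = [2, 1, 0, 2]

path = [2, 1, 0, 2]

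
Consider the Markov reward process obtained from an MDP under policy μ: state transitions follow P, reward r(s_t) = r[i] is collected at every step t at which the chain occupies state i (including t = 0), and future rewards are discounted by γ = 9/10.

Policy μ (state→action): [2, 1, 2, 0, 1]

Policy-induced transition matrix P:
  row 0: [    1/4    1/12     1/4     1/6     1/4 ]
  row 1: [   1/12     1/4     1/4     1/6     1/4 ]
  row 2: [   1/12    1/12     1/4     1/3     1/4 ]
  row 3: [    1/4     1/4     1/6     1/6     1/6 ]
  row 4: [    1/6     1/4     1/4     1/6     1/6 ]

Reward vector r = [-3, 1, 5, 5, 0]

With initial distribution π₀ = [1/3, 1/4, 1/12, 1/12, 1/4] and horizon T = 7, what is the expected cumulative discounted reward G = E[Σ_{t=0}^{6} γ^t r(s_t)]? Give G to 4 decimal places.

t=0: π = [0.3333, 0.2500, 0.0833, 0.0833, 0.2500], E[r] = 0.0833, γ^t·E[r] = 0.083333, running G = 0.083333
t=1: π = [0.1736, 0.1806, 0.2431, 0.1806, 0.2222], E[r] = 1.7778, γ^t·E[r] = 1.600000, running G = 1.683333
t=2: π = [0.1609, 0.1806, 0.2350, 0.2072, 0.2164], E[r] = 1.9086, γ^t·E[r] = 1.545938, running G = 3.229271
t=3: π = [0.1627, 0.1840, 0.2327, 0.2058, 0.2147], E[r] = 1.8887, γ^t·E[r] = 1.376859, running G = 4.606130
t=4: π = [0.1626, 0.1841, 0.2328, 0.2055, 0.2150], E[r] = 1.8877, γ^t·E[r] = 1.238498, running G = 5.844629
t=5: π = [0.1626, 0.1841, 0.2329, 0.2055, 0.2150], E[r] = 1.8881, γ^t·E[r] = 1.114880, running G = 6.959509
t=6: π = [0.1626, 0.1841, 0.2329, 0.2055, 0.2150], E[r] = 1.8881, γ^t·E[r] = 1.003411, running G = 7.962920

G = 7.9629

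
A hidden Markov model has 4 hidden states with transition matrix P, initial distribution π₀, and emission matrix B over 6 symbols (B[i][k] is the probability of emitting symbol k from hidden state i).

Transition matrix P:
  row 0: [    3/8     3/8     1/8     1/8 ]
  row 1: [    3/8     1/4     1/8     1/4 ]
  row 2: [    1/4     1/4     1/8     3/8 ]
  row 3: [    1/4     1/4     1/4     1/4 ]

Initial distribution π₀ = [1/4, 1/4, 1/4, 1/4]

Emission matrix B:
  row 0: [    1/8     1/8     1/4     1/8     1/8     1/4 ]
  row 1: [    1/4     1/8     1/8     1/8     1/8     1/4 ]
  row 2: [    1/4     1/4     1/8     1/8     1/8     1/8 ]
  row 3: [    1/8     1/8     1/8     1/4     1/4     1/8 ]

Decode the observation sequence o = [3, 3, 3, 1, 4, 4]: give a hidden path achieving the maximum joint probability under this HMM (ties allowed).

path = [3, 3, 3, 2, 3, 3]

t=0: δ = [3.125e-02, 3.125e-02, 3.125e-02, 6.250e-02]  (obs o_0=3)
t=1: δ = [1.953e-03, 1.953e-03, 1.953e-03, 3.906e-03]  ψ = [3, 3, 3, 3]  (obs o_1=3)
t=2: δ = [1.221e-04, 1.221e-04, 1.221e-04, 2.441e-04]  ψ = [3, 3, 3, 3]  (obs o_2=3)
t=3: δ = [7.629e-06, 7.629e-06, 1.526e-05, 7.629e-06]  ψ = [3, 3, 3, 3]  (obs o_3=1)
t=4: δ = [4.768e-07, 4.768e-07, 2.384e-07, 1.431e-06]  ψ = [2, 2, 2, 2]  (obs o_4=4)
t=5: δ = [4.470e-08, 4.470e-08, 4.470e-08, 8.941e-08]  ψ = [3, 3, 3, 3]  (obs o_5=4)
backtrack: best end state = 3; path = [3, 3, 3, 2, 3, 3]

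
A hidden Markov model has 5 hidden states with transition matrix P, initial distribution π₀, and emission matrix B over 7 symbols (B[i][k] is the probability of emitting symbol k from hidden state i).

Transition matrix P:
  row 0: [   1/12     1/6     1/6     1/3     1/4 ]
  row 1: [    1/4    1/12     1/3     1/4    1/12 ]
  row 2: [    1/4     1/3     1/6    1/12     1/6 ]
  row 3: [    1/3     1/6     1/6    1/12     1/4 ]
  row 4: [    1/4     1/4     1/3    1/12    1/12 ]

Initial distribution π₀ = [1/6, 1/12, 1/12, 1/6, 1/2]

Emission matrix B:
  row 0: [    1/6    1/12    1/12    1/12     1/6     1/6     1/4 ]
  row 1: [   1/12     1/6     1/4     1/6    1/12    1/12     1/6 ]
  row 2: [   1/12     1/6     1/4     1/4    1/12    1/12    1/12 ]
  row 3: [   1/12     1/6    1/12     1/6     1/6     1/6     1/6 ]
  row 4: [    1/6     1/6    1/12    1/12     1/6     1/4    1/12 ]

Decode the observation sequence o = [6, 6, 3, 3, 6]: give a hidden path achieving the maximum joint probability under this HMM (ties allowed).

path = [4, 1, 2, 1, 0]

t=0: δ = [4.167e-02, 1.389e-02, 6.944e-03, 2.778e-02, 4.167e-02]  (obs o_0=6)
t=1: δ = [2.604e-03, 1.736e-03, 1.157e-03, 2.315e-03, 8.681e-04]  ψ = [4, 4, 4, 0, 0]  (obs o_1=6)
t=2: δ = [6.430e-05, 7.234e-05, 1.447e-04, 1.447e-04, 5.425e-05]  ψ = [3, 0, 1, 0, 0]  (obs o_2=3)
t=3: δ = [4.019e-06, 8.038e-06, 6.028e-06, 3.572e-06, 3.014e-06]  ψ = [3, 2, 1, 0, 3]  (obs o_3=3)
t=4: δ = [5.023e-07, 3.349e-07, 2.233e-07, 3.349e-07, 8.372e-08]  ψ = [1, 2, 1, 1, 0]  (obs o_4=6)
backtrack: best end state = 0; path = [4, 1, 2, 1, 0]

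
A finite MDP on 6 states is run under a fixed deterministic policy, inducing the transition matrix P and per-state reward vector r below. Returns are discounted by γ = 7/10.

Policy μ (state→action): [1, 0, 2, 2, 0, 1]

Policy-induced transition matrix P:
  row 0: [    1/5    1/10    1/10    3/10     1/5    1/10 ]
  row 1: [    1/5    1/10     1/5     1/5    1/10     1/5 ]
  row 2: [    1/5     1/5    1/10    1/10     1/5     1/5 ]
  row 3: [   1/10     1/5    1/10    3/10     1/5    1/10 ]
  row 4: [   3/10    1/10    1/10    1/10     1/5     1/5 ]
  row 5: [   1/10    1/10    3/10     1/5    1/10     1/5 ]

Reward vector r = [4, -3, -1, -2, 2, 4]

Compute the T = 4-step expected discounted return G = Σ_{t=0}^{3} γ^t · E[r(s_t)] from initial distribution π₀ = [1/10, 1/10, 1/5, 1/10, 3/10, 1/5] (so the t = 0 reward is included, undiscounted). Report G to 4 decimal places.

G = 2.4140

t=0: π = [0.1000, 0.1000, 0.2000, 0.1000, 0.3000, 0.2000], E[r] = 1.1000, γ^t·E[r] = 1.100000, running G = 1.100000
t=1: π = [0.2000, 0.1300, 0.1500, 0.1700, 0.1700, 0.1800], E[r] = 0.9800, γ^t·E[r] = 0.686000, running G = 1.786000
t=2: π = [0.1820, 0.1320, 0.1490, 0.2050, 0.1690, 0.1630], E[r] = 0.7630, γ^t·E[r] = 0.373870, running G = 2.159870
t=3: π = [0.1801, 0.1354, 0.1458, 0.2069, 0.1705, 0.1613], E[r] = 0.7408, γ^t·E[r] = 0.254094, running G = 2.413964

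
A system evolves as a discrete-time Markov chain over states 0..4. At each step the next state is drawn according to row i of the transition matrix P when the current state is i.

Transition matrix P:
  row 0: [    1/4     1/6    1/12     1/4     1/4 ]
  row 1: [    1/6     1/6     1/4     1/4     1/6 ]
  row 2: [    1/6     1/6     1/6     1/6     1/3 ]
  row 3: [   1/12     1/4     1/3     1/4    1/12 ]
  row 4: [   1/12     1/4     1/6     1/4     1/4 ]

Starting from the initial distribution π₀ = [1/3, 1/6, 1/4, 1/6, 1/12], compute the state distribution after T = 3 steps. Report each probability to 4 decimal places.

π = [0.1414, 0.2038, 0.2110, 0.2328, 0.2109]

t=0: π = [0.3333, 0.1667, 0.2500, 0.1667, 0.0833]
t=1: π = [0.1736, 0.1875, 0.1806, 0.2292, 0.2292]
t=2: π = [0.1429, 0.2049, 0.2060, 0.2350, 0.2112]
t=3: π = [0.1414, 0.2038, 0.2110, 0.2328, 0.2109]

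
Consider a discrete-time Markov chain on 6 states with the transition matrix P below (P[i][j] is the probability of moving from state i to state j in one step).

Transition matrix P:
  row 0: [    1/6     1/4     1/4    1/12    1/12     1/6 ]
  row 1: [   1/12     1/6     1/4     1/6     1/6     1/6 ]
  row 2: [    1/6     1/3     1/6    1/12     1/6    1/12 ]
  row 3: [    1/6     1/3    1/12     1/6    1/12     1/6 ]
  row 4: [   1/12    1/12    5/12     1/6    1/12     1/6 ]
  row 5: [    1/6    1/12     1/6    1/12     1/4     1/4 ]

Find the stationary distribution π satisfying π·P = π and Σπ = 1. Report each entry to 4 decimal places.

Balance equations π_j = Σ_i π_i·P[i][j]:
  π_0 = 1/6·π_0 + 1/12·π_1 + 1/6·π_2 + 1/6·π_3 + 1/12·π_4 + 1/6·π_5
  π_1 = 1/4·π_0 + 1/6·π_1 + 1/3·π_2 + 1/3·π_3 + 1/12·π_4 + 1/12·π_5
  π_2 = 1/4·π_0 + 1/4·π_1 + 1/6·π_2 + 1/12·π_3 + 5/12·π_4 + 1/6·π_5
  π_3 = 1/12·π_0 + 1/6·π_1 + 1/12·π_2 + 1/6·π_3 + 1/6·π_4 + 1/12·π_5
  π_4 = 1/12·π_0 + 1/6·π_1 + 1/6·π_2 + 1/12·π_3 + 1/12·π_4 + 1/4·π_5
  normalize: π_0 + π_1 + π_2 + π_3 + π_4 + π_5 = 1
Solving the linear system gives exactly π = [16619/121322, 50943/242644, 53835/242644, 7479/60661, 35489/242644, 39223/242644].

π = [0.1370, 0.2099, 0.2219, 0.1233, 0.1463, 0.1616]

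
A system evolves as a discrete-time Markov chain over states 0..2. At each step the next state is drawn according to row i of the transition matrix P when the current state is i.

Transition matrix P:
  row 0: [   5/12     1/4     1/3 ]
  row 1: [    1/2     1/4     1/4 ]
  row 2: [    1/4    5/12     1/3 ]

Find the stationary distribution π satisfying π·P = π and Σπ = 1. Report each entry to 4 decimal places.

π = [0.3904, 0.3014, 0.3082]

Balance equations π_j = Σ_i π_i·P[i][j]:
  π_0 = 5/12·π_0 + 1/2·π_1 + 1/4·π_2
  π_1 = 1/4·π_0 + 1/4·π_1 + 5/12·π_2
  normalize: π_0 + π_1 + π_2 = 1
Solving the linear system gives exactly π = [57/146, 22/73, 45/146].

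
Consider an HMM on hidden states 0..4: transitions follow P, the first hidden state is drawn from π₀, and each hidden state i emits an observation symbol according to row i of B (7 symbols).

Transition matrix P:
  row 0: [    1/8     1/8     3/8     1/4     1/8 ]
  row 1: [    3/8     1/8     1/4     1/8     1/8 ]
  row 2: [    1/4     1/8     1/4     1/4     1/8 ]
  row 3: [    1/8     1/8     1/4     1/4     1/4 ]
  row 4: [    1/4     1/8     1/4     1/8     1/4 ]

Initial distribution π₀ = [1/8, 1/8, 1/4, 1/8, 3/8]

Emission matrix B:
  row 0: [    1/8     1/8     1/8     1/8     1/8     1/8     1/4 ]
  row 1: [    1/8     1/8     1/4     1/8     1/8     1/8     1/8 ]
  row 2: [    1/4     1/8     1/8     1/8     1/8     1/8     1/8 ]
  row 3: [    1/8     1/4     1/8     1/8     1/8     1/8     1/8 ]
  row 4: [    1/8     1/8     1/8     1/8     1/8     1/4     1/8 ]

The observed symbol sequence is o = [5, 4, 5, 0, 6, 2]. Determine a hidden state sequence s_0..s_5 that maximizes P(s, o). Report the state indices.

path = [4, 4, 4, 2, 0, 2]

t=0: δ = [1.562e-02, 1.562e-02, 3.125e-02, 1.562e-02, 9.375e-02]  (obs o_0=5)
t=1: δ = [2.930e-03, 1.465e-03, 2.930e-03, 1.465e-03, 2.930e-03]  ψ = [4, 4, 4, 4, 4]  (obs o_1=4)
t=2: δ = [9.155e-05, 4.578e-05, 1.373e-04, 9.155e-05, 1.831e-04]  ψ = [2, 0, 0, 0, 4]  (obs o_2=5)
t=3: δ = [5.722e-06, 2.861e-06, 1.144e-05, 4.292e-06, 5.722e-06]  ψ = [4, 4, 4, 2, 4]  (obs o_3=0)
t=4: δ = [7.153e-07, 1.788e-07, 3.576e-07, 3.576e-07, 1.788e-07]  ψ = [2, 2, 2, 2, 2]  (obs o_4=6)
t=5: δ = [1.118e-08, 2.235e-08, 3.353e-08, 2.235e-08, 1.118e-08]  ψ = [0, 0, 0, 0, 0]  (obs o_5=2)
backtrack: best end state = 2; path = [4, 4, 4, 2, 0, 2]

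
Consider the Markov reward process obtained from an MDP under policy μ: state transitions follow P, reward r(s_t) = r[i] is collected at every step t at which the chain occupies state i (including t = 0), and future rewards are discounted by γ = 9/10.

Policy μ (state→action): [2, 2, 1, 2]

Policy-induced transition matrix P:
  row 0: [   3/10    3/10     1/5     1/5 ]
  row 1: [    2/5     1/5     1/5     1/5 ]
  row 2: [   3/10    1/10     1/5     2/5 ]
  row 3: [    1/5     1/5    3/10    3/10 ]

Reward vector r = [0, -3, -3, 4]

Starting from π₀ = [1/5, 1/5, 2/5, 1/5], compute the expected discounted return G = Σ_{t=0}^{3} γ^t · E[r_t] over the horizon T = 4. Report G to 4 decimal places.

t=0: π = [0.2000, 0.2000, 0.4000, 0.2000], E[r] = -1.0000, γ^t·E[r] = -1.000000, running G = -1.000000
t=1: π = [0.3000, 0.1800, 0.2200, 0.3000], E[r] = 0.0000, γ^t·E[r] = 0.000000, running G = -1.000000
t=2: π = [0.2880, 0.2080, 0.2300, 0.2740], E[r] = -0.2180, γ^t·E[r] = -0.176580, running G = -1.176580
t=3: π = [0.2934, 0.2058, 0.2274, 0.2734], E[r] = -0.2060, γ^t·E[r] = -0.150174, running G = -1.326754

G = -1.3268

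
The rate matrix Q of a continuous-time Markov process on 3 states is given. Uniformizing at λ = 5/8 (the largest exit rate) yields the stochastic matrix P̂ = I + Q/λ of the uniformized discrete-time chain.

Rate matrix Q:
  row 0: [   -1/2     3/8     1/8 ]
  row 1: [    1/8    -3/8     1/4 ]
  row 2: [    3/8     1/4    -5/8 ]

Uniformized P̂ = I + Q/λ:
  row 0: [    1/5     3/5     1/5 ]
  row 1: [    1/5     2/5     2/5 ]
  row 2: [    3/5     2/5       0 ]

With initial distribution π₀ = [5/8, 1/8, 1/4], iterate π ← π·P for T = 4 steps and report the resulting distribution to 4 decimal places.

t=0: π = [0.6250, 0.1250, 0.2500]
t=1: π = [0.3000, 0.5250, 0.1750]
t=2: π = [0.2700, 0.4600, 0.2700]
t=3: π = [0.3080, 0.4540, 0.2380]
t=4: π = [0.2952, 0.4616, 0.2432]

π = [0.2952, 0.4616, 0.2432]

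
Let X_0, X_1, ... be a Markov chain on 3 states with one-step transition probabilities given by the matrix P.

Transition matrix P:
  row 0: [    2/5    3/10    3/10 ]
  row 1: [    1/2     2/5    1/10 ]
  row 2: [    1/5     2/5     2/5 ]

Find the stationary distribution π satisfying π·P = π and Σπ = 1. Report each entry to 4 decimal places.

π = [0.3855, 0.3614, 0.2530]

Balance equations π_j = Σ_i π_i·P[i][j]:
  π_0 = 2/5·π_0 + 1/2·π_1 + 1/5·π_2
  π_1 = 3/10·π_0 + 2/5·π_1 + 2/5·π_2
  normalize: π_0 + π_1 + π_2 = 1
Solving the linear system gives exactly π = [32/83, 30/83, 21/83].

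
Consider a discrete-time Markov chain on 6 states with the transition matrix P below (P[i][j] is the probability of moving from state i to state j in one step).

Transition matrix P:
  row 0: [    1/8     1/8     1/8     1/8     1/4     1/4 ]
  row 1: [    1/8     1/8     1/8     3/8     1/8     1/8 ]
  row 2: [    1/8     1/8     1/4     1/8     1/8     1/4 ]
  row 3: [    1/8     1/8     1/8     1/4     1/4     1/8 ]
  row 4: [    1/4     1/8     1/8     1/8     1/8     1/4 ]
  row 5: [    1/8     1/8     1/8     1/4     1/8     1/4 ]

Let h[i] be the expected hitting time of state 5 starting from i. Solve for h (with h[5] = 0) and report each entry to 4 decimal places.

First-step conditioning: h[5] = 0; for i ≠ 5, h[i] = 1 + Σ_k P[i][k]·h[k].
  h[0] = 1 + 1/8·h[0] + 1/8·h[1] + 1/8·h[2] + 1/8·h[3] + 1/4·h[4]
  h[1] = 1 + 1/8·h[0] + 1/8·h[1] + 1/8·h[2] + 3/8·h[3] + 1/8·h[4]
  h[2] = 1 + 1/8·h[0] + 1/8·h[1] + 1/4·h[2] + 1/8·h[3] + 1/8·h[4]
  h[3] = 1 + 1/8·h[0] + 1/8·h[1] + 1/8·h[2] + 1/4·h[3] + 1/4·h[4]
  h[4] = 1 + 1/4·h[0] + 1/8·h[1] + 1/8·h[2] + 1/8·h[3] + 1/8·h[4]
Solving the 5×5 linear system over states ≠ 5 gives exactly h = [448/95, 104/19, 448/95, 512/95, 448/95, 0] (h[5] = 0 is the target).

h = [4.7158, 5.4737, 4.7158, 5.3895, 4.7158, 0.0000]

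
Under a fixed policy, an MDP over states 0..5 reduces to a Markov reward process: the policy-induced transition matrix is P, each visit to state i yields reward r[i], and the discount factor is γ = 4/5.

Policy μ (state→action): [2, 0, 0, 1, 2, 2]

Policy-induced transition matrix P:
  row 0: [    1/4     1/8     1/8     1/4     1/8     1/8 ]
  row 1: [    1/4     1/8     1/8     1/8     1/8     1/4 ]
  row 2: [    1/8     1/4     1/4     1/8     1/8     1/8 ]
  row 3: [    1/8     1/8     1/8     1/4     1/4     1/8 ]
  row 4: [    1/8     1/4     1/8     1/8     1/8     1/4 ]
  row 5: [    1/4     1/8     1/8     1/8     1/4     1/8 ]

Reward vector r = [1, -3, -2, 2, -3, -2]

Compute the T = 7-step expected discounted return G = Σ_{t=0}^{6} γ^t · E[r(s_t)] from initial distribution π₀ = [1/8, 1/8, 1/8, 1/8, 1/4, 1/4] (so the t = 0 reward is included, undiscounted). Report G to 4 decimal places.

G = -4.7515

t=0: π = [0.1250, 0.1250, 0.1250, 0.1250, 0.2500, 0.2500], E[r] = -1.5000, γ^t·E[r] = -1.500000, running G = -1.500000
t=1: π = [0.1875, 0.1719, 0.1406, 0.1563, 0.1719, 0.1719], E[r] = -1.1563, γ^t·E[r] = -0.925000, running G = -2.425000
t=2: π = [0.1914, 0.1641, 0.1426, 0.1680, 0.1660, 0.1680], E[r] = -1.0840, γ^t·E[r] = -0.693750, running G = -3.118750
t=3: π = [0.1904, 0.1636, 0.1428, 0.1699, 0.1670, 0.1663], E[r] = -1.0796, γ^t·E[r] = -0.552750, running G = -3.671500
t=4: π = [0.1900, 0.1637, 0.1429, 0.1700, 0.1670, 0.1663], E[r] = -1.0805, γ^t·E[r] = -0.442563, running G = -4.114063
t=5: π = [0.1900, 0.1637, 0.1429, 0.1700, 0.1670, 0.1663], E[r] = -1.0807, γ^t·E[r] = -0.354128, running G = -4.468190
t=6: π = [0.1900, 0.1637, 0.1429, 0.1700, 0.1670, 0.1663], E[r] = -1.0807, γ^t·E[r] = -0.283309, running G = -4.751499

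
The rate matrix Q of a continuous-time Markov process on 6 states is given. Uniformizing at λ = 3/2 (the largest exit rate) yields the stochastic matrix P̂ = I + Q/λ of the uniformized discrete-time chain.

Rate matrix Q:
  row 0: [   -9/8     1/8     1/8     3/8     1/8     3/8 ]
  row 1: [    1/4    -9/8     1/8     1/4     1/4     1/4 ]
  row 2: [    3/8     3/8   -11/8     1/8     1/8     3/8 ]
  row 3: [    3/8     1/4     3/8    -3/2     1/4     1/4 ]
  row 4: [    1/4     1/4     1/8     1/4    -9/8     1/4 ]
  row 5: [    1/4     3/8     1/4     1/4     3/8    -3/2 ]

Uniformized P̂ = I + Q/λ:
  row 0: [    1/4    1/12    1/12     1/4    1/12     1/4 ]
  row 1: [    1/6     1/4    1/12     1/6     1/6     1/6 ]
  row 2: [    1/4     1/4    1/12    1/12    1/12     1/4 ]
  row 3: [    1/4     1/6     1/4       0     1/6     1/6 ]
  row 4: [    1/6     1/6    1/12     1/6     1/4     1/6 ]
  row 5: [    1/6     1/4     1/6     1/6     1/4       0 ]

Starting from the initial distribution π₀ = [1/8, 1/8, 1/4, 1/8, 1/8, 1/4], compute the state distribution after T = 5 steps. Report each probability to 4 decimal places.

t=0: π = [0.1250, 0.1250, 0.2500, 0.1250, 0.1250, 0.2500]
t=1: π = [0.2083, 0.2083, 0.1250, 0.1354, 0.1667, 0.1563]
t=2: π = [0.2057, 0.1901, 0.1189, 0.1510, 0.1658, 0.1684]
t=3: π = [0.2063, 0.1893, 0.1225, 0.1487, 0.1675, 0.1657]
t=4: π = [0.2065, 0.1893, 0.1219, 0.1489, 0.1670, 0.1665]
t=5: π = [0.2064, 0.1893, 0.1220, 0.1489, 0.1671, 0.1663]

π = [0.2064, 0.1893, 0.1220, 0.1489, 0.1671, 0.1663]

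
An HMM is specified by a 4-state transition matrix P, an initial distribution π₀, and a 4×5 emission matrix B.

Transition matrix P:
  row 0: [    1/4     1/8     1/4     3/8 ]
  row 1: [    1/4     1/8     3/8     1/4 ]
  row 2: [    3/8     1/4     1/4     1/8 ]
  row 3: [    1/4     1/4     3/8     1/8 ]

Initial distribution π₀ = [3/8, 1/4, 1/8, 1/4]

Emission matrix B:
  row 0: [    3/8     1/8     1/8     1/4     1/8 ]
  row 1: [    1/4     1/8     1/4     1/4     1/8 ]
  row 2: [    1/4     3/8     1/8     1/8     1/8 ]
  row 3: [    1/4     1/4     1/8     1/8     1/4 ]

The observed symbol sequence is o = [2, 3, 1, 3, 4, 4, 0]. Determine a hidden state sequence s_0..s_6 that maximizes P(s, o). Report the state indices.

path = [1, 0, 2, 0, 3, 2, 0]

t=0: δ = [4.688e-02, 6.250e-02, 1.562e-02, 3.125e-02]  (obs o_0=2)
t=1: δ = [3.906e-03, 1.953e-03, 2.930e-03, 2.197e-03]  ψ = [1, 1, 1, 0]  (obs o_1=3)
t=2: δ = [1.373e-04, 9.155e-05, 3.662e-04, 3.662e-04]  ψ = [2, 2, 0, 0]  (obs o_2=1)
t=3: δ = [3.433e-05, 2.289e-05, 1.717e-05, 6.437e-06]  ψ = [2, 2, 3, 0]  (obs o_3=3)
t=4: δ = [1.073e-06, 5.364e-07, 1.073e-06, 3.219e-06]  ψ = [0, 0, 0, 0]  (obs o_4=4)
t=5: δ = [1.006e-07, 1.006e-07, 1.509e-07, 1.006e-07]  ψ = [3, 3, 3, 0]  (obs o_5=4)
t=6: δ = [2.122e-08, 9.430e-09, 9.430e-09, 9.430e-09]  ψ = [2, 2, 1, 0]  (obs o_6=0)
backtrack: best end state = 0; path = [1, 0, 2, 0, 3, 2, 0]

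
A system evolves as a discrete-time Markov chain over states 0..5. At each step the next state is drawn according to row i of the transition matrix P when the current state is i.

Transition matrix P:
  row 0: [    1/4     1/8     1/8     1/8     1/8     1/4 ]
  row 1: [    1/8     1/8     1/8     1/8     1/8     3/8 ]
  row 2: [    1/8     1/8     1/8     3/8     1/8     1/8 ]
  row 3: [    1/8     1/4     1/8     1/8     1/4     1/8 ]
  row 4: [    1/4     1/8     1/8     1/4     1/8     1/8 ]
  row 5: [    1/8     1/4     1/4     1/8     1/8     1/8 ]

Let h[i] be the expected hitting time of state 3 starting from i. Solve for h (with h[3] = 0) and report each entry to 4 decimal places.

First-step conditioning: h[3] = 0; for i ≠ 3, h[i] = 1 + Σ_k P[i][k]·h[k].
  h[0] = 1 + 1/4·h[0] + 1/8·h[1] + 1/8·h[2] + 1/8·h[4] + 1/4·h[5]
  h[1] = 1 + 1/8·h[0] + 1/8·h[1] + 1/8·h[2] + 1/8·h[4] + 3/8·h[5]
  h[2] = 1 + 1/8·h[0] + 1/8·h[1] + 1/8·h[2] + 1/8·h[4] + 1/8·h[5]
  h[4] = 1 + 1/4·h[0] + 1/8·h[1] + 1/8·h[2] + 1/8·h[4] + 1/8·h[5]
  h[5] = 1 + 1/8·h[0] + 1/4·h[1] + 1/4·h[2] + 1/8·h[4] + 1/8·h[5]
Solving the 5×5 linear system over states ≠ 3 gives exactly h = [768/137, 2296/411, 1736/411, 0, 2024/411, 2240/411] (h[3] = 0 is the target).

h = [5.6058, 5.5864, 4.2238, 0.0000, 4.9246, 5.4501]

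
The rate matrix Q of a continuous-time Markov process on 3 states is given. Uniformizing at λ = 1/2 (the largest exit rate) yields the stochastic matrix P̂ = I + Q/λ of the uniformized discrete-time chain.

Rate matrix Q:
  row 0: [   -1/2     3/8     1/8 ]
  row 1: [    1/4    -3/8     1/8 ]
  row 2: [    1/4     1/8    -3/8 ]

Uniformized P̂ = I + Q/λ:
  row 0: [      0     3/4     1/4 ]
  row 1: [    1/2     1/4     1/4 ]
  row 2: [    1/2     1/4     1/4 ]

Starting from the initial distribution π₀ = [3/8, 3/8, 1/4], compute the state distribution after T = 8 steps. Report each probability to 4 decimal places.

t=0: π = [0.3750, 0.3750, 0.2500]
t=1: π = [0.3125, 0.4375, 0.2500]
t=2: π = [0.3438, 0.4063, 0.2500]
t=3: π = [0.3281, 0.4219, 0.2500]
t=4: π = [0.3359, 0.4141, 0.2500]
t=5: π = [0.3320, 0.4180, 0.2500]
t=6: π = [0.3340, 0.4160, 0.2500]
t=7: π = [0.3330, 0.4170, 0.2500]
t=8: π = [0.3335, 0.4165, 0.2500]

π = [0.3335, 0.4165, 0.2500]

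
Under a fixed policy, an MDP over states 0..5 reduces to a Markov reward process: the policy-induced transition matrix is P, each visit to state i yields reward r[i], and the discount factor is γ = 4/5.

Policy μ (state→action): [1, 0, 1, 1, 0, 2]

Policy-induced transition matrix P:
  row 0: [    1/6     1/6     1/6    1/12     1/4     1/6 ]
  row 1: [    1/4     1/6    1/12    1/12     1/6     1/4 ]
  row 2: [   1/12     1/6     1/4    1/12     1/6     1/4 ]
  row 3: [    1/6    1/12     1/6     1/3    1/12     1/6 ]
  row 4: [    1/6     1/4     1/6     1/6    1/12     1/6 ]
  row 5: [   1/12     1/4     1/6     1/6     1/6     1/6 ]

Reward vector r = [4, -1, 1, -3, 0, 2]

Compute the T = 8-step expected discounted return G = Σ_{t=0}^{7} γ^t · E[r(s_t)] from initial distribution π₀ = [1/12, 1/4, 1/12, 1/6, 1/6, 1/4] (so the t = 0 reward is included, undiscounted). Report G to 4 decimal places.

t=0: π = [0.0833, 0.2500, 0.0833, 0.1667, 0.1667, 0.2500], E[r] = 0.1667, γ^t·E[r] = 0.166667, running G = 0.166667
t=1: π = [0.1597, 0.1875, 0.1528, 0.1597, 0.1458, 0.1944], E[r] = 0.5139, γ^t·E[r] = 0.411111, running G = 0.577778
t=2: π = [0.1534, 0.1817, 0.1638, 0.1516, 0.1545, 0.1950], E[r] = 0.5307, γ^t·E[r] = 0.339630, running G = 0.917407
t=3: π = [0.1519, 0.1832, 0.1652, 0.1504, 0.1539, 0.1955], E[r] = 0.5295, γ^t·E[r] = 0.271086, running G = 1.188494
t=4: π = [0.1519, 0.1833, 0.1652, 0.1500, 0.1540, 0.1957], E[r] = 0.5307, γ^t·E[r] = 0.217371, running G = 1.405865
t=5: π = [0.1519, 0.1833, 0.1652, 0.1500, 0.1540, 0.1957], E[r] = 0.5308, γ^t·E[r] = 0.173925, running G = 1.579791
t=6: π = [0.1519, 0.1833, 0.1652, 0.1500, 0.1540, 0.1957], E[r] = 0.5308, γ^t·E[r] = 0.139153, running G = 1.718944
t=7: π = [0.1519, 0.1833, 0.1652, 0.1500, 0.1540, 0.1957], E[r] = 0.5308, γ^t·E[r] = 0.111324, running G = 1.830268

G = 1.8303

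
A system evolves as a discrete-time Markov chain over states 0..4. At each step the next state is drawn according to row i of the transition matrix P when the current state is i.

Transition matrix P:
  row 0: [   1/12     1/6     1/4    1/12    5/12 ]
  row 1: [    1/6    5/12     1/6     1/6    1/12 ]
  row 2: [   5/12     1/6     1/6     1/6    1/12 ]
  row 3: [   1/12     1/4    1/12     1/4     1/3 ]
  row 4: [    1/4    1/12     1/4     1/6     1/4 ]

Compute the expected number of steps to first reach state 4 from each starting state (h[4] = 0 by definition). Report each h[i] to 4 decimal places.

h = [3.8182, 5.4156, 5.0162, 4.1201, 0.0000]

First-step conditioning: h[4] = 0; for i ≠ 4, h[i] = 1 + Σ_k P[i][k]·h[k].
  h[0] = 1 + 1/12·h[0] + 1/6·h[1] + 1/4·h[2] + 1/12·h[3]
  h[1] = 1 + 1/6·h[0] + 5/12·h[1] + 1/6·h[2] + 1/6·h[3]
  h[2] = 1 + 5/12·h[0] + 1/6·h[1] + 1/6·h[2] + 1/6·h[3]
  h[3] = 1 + 1/12·h[0] + 1/4·h[1] + 1/12·h[2] + 1/4·h[3]
Solving the 4×4 linear system over states ≠ 4 gives exactly h = [42/11, 417/77, 1545/308, 1269/308, 0] (h[4] = 0 is the target).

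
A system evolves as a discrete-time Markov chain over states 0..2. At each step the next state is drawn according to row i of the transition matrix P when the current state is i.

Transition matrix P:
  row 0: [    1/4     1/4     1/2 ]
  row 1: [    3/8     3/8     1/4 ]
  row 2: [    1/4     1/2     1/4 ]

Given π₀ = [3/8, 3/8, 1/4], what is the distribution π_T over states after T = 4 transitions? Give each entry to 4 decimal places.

t=0: π = [0.3750, 0.3750, 0.2500]
t=1: π = [0.2969, 0.3594, 0.3438]
t=2: π = [0.2949, 0.3809, 0.3242]
t=3: π = [0.2976, 0.3787, 0.3237]
t=4: π = [0.2973, 0.3783, 0.3244]

π = [0.2973, 0.3783, 0.3244]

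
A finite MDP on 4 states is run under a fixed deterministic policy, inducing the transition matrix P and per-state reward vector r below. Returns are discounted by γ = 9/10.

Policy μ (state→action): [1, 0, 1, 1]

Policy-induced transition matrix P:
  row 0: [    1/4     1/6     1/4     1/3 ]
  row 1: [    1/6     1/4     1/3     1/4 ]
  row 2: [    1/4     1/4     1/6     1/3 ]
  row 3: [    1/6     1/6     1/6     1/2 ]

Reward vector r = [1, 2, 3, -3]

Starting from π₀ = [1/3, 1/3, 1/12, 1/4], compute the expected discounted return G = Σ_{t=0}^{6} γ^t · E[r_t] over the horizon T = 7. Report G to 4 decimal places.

t=0: π = [0.3333, 0.3333, 0.0833, 0.2500], E[r] = 0.5000, γ^t·E[r] = 0.500000, running G = 0.500000
t=1: π = [0.2014, 0.2014, 0.2500, 0.3472], E[r] = 0.3125, γ^t·E[r] = 0.281250, running G = 0.781250
t=2: π = [0.2043, 0.2043, 0.2170, 0.3744], E[r] = 0.1406, γ^t·E[r] = 0.113906, running G = 0.895156
t=3: π = [0.2018, 0.2018, 0.2177, 0.3787], E[r] = 0.1224, γ^t·E[r] = 0.089227, running G = 0.984383
t=4: π = [0.2016, 0.2016, 0.2171, 0.3796], E[r] = 0.1173, γ^t·E[r] = 0.076958, running G = 1.061341
t=5: π = [0.2016, 0.2016, 0.2171, 0.3798], E[r] = 0.1165, γ^t·E[r] = 0.068787, running G = 1.130128
t=6: π = [0.2016, 0.2016, 0.2171, 0.3798], E[r] = 0.1163, γ^t·E[r] = 0.061816, running G = 1.191944

G = 1.1919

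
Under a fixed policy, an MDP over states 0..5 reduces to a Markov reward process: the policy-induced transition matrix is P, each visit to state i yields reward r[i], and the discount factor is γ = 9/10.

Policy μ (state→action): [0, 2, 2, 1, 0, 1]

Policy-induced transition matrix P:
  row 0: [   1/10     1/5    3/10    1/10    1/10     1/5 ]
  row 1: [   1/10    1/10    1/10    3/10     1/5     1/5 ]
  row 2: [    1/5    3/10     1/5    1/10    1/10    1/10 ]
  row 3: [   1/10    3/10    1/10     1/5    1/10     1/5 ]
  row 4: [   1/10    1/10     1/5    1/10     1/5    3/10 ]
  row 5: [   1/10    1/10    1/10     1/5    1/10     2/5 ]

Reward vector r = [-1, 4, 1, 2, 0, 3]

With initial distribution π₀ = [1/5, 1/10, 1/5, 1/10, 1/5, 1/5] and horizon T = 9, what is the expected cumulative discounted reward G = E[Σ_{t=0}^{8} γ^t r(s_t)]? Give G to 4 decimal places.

G = 10.5967

t=0: π = [0.2000, 0.1000, 0.2000, 0.1000, 0.2000, 0.2000], E[r] = 1.2000, γ^t·E[r] = 1.200000, running G = 1.200000
t=1: π = [0.1200, 0.1800, 0.1800, 0.1500, 0.1300, 0.2400], E[r] = 1.8000, γ^t·E[r] = 1.620000, running G = 2.820000
t=2: π = [0.1180, 0.1780, 0.1550, 0.1750, 0.1310, 0.2430], E[r] = 1.8280, γ^t·E[r] = 1.480680, running G = 4.300680
t=3: π = [0.1155, 0.1778, 0.1522, 0.1774, 0.1309, 0.2462], E[r] = 1.8413, γ^t·E[r] = 1.342308, running G = 5.642988
t=4: π = [0.1152, 0.1775, 0.1514, 0.1779, 0.1309, 0.2471], E[r] = 1.8432, γ^t·E[r] = 1.209350, running G = 6.852337
t=5: π = [0.1151, 0.1774, 0.1513, 0.1780, 0.1308, 0.2474], E[r] = 1.8438, γ^t·E[r] = 1.088734, running G = 7.941072
t=6: π = [0.1151, 0.1774, 0.1512, 0.1780, 0.1308, 0.2474], E[r] = 1.8439, γ^t·E[r] = 0.979924, running G = 8.920996
t=7: π = [0.1151, 0.1774, 0.1512, 0.1780, 0.1308, 0.2474], E[r] = 1.8439, γ^t·E[r] = 0.881946, running G = 9.802942
t=8: π = [0.1151, 0.1774, 0.1512, 0.1780, 0.1308, 0.2474], E[r] = 1.8439, γ^t·E[r] = 0.793754, running G = 10.596696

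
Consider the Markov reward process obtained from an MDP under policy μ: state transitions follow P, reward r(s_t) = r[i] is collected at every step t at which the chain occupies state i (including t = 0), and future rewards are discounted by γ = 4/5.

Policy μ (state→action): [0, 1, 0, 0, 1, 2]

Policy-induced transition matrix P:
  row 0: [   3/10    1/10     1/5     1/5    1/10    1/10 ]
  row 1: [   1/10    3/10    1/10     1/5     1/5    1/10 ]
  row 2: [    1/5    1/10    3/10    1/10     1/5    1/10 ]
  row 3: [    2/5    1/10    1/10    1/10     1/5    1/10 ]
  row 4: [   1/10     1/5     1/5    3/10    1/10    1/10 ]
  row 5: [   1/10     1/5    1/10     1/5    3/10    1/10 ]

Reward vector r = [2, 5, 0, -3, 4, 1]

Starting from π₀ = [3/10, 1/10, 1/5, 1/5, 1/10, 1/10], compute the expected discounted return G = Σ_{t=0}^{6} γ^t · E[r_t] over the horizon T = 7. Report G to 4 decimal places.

G = 5.2936

t=0: π = [0.3000, 0.1000, 0.2000, 0.2000, 0.1000, 0.1000], E[r] = 1.0000, γ^t·E[r] = 1.000000, running G = 1.000000
t=1: π = [0.2400, 0.1400, 0.1800, 0.1700, 0.1700, 0.1000], E[r] = 1.4500, γ^t·E[r] = 1.160000, running G = 2.160000
t=2: π = [0.2170, 0.1550, 0.1770, 0.1820, 0.1690, 0.1000], E[r] = 1.4390, γ^t·E[r] = 0.920960, running G = 3.080960
t=3: π = [0.2157, 0.1579, 0.1740, 0.1810, 0.1714, 0.1000], E[r] = 1.4635, γ^t·E[r] = 0.749312, running G = 3.830272
t=4: π = [0.2148, 0.1587, 0.1735, 0.1816, 0.1713, 0.1000], E[r] = 1.4635, γ^t·E[r] = 0.599458, running G = 4.429730
t=5: π = [0.2148, 0.1589, 0.1733, 0.1816, 0.1714, 0.1000], E[r] = 1.4647, γ^t·E[r] = 0.479951, running G = 4.909680
t=6: π = [0.2148, 0.1589, 0.1733, 0.1816, 0.1714, 0.1000], E[r] = 1.4647, γ^t·E[r] = 0.383964, running G = 5.293644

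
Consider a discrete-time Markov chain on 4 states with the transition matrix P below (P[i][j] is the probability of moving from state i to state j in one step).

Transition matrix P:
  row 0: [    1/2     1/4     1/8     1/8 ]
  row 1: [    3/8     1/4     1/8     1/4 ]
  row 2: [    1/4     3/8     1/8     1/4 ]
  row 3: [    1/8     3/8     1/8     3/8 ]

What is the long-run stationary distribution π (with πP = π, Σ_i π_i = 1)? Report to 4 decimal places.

Balance equations π_j = Σ_i π_i·P[i][j]:
  π_0 = 1/2·π_0 + 3/8·π_1 + 1/4·π_2 + 1/8·π_3
  π_1 = 1/4·π_0 + 1/4·π_1 + 3/8·π_2 + 3/8·π_3
  π_2 = 1/8·π_0 + 1/8·π_1 + 1/8·π_2 + 1/8·π_3
  normalize: π_0 + π_1 + π_2 + π_3 = 1
Solving the linear system gives exactly π = [129/376, 111/376, 1/8, 89/376].

π = [0.3431, 0.2952, 0.1250, 0.2367]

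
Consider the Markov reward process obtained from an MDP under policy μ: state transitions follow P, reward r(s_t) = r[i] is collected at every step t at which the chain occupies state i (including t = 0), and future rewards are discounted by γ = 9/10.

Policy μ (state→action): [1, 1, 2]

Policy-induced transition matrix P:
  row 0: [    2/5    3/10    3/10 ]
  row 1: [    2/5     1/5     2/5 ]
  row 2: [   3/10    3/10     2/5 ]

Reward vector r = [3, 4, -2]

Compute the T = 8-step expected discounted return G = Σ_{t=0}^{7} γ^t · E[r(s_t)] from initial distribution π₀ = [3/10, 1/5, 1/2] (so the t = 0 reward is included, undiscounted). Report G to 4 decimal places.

t=0: π = [0.3000, 0.2000, 0.5000], E[r] = 0.7000, γ^t·E[r] = 0.700000, running G = 0.700000
t=1: π = [0.3500, 0.2800, 0.3700], E[r] = 1.4300, γ^t·E[r] = 1.287000, running G = 1.987000
t=2: π = [0.3630, 0.2720, 0.3650], E[r] = 1.4470, γ^t·E[r] = 1.172070, running G = 3.159070
t=3: π = [0.3635, 0.2728, 0.3637], E[r] = 1.4543, γ^t·E[r] = 1.060185, running G = 4.219255
t=4: π = [0.3636, 0.2727, 0.3637], E[r] = 1.4545, γ^t·E[r] = 0.954278, running G = 5.173532
t=5: π = [0.3636, 0.2727, 0.3636], E[r] = 1.4545, γ^t·E[r] = 0.858893, running G = 6.032426
t=6: π = [0.3636, 0.2727, 0.3636], E[r] = 1.4545, γ^t·E[r] = 0.773005, running G = 6.805430
t=7: π = [0.3636, 0.2727, 0.3636], E[r] = 1.4545, γ^t·E[r] = 0.695705, running G = 7.501135

G = 7.5011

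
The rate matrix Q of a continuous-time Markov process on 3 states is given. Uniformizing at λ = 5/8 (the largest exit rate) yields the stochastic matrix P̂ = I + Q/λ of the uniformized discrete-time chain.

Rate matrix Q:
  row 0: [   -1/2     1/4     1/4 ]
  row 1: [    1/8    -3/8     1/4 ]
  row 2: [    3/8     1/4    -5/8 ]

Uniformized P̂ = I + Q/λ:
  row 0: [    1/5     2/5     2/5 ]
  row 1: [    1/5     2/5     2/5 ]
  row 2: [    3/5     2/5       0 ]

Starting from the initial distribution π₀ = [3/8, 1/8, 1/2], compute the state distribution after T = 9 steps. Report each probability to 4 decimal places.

π = [0.3143, 0.4000, 0.2857]

t=0: π = [0.3750, 0.1250, 0.5000]
t=1: π = [0.4000, 0.4000, 0.2000]
t=2: π = [0.2800, 0.4000, 0.3200]
t=3: π = [0.3280, 0.4000, 0.2720]
t=4: π = [0.3088, 0.4000, 0.2912]
t=5: π = [0.3165, 0.4000, 0.2835]
t=6: π = [0.3134, 0.4000, 0.2866]
t=7: π = [0.3146, 0.4000, 0.2854]
t=8: π = [0.3141, 0.4000, 0.2859]
t=9: π = [0.3143, 0.4000, 0.2857]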